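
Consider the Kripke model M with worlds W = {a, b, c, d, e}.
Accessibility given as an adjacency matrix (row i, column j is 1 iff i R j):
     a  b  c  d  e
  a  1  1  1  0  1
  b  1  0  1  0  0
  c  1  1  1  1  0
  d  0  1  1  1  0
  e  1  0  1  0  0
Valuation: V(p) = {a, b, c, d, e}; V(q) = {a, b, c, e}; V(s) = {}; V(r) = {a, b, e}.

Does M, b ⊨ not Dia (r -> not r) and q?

Recall that Dia ψ holds at a world iff ψ holds at some accessible world.
At b: not Dia (r -> not r) is false, q is true, so not Dia (r -> not r) and q is false.
  At b: Dia (r -> not r) is true, so not Dia (r -> not r) is false.
    At b: Dia (r -> not r) requires r -> not r at some successor in {a, c}.
      r -> not r holds at c, so Dia (r -> not r) is true at b.

No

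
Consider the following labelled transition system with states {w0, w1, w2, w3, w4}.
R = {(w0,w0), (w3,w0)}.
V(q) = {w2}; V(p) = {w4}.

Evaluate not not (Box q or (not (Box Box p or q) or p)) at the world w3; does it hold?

Yes

At w3: not (Box q or (not (Box Box p or q) or p)) is false, so not not (Box q or (not (Box Box p or q) or p)) is true.
  At w3: Box q or (not (Box Box p or q) or p) is true, so not (Box q or (not (Box Box p or q) or p)) is false.
    At w3: Box q is false, not (Box Box p or q) or p is true, so Box q or (not (Box Box p or q) or p) is true.
      At w3: Box q requires q at every successor {w0}.
        q fails at w0, so Box q is false at w3.
      At w3: not (Box Box p or q) is true, p is false, so not (Box Box p or q) or p is true.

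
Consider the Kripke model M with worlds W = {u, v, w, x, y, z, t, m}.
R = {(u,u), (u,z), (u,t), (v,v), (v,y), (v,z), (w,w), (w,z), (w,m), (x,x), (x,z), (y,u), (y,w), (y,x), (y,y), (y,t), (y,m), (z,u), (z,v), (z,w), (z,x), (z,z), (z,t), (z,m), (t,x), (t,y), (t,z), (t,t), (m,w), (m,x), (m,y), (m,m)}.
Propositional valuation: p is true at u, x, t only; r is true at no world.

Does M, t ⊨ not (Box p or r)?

At t: Box p or r is false, so not (Box p or r) is true.
  At t: Box p is false, r is false, so Box p or r is false.
    At t: Box p requires p at every successor {x, y, z, t}.
      p fails at y, so Box p is false at t.

Yes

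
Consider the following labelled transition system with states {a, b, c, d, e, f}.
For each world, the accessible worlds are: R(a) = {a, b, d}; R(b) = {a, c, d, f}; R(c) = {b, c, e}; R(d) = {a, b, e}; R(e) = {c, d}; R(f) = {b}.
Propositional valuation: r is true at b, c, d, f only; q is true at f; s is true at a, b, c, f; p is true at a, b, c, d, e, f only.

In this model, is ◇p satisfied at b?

Yes

At b: ◇p requires p at some successor in {a, c, d, f}.
  p holds at a, so ◇p is true at b.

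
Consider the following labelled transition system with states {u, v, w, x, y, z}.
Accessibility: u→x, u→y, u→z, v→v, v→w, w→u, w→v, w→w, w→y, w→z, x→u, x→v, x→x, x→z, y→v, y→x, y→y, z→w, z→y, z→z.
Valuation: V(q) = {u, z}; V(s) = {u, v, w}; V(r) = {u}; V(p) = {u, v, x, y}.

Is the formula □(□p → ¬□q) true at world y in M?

Yes

At y: □(□p → ¬□q) requires □p → ¬□q at every successor {v, x, y}.
    At v: □p is false, ¬□q is true, so □p → ¬□q is true.
      At v: □p requires p at every successor {v, w}.
        p fails at w, so □p is false at v.
      At v: □q is false, so ¬□q is true.
    At x: □p is false, ¬□q is true, so □p → ¬□q is true.
      At x: □p requires p at every successor {u, v, x, z}.
        p fails at z, so □p is false at x.
      At x: □q is false, so ¬□q is true.
    At y: □p is true, ¬□q is true, so □p → ¬□q is true.
      At y: □p requires p at every successor {v, x, y}.
        At v: p is true.
        At x: p is true.
        At y: p is true.
      So □p is true at y.
      At y: □q is false, so ¬□q is true.
So □(□p → ¬□q) is true at y.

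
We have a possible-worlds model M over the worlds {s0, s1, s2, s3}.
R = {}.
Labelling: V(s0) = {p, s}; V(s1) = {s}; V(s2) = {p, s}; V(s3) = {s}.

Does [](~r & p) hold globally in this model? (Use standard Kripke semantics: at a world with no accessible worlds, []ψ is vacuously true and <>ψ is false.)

Recall that []ψ holds at a world iff ψ holds at every accessible world, and <>ψ holds iff ψ holds at some accessible world.
Let φ = [](~r & p). Evaluate φ at each world:
  s0 (successors ∅): φ is true.
  s1 (successors ∅): φ is true.
  s2 (successors ∅): φ is true.
  s3 (successors ∅): φ is true.
For instance, at s2:
  At s2: no accessible worlds, so [](~r & p) holds vacuously.

Yes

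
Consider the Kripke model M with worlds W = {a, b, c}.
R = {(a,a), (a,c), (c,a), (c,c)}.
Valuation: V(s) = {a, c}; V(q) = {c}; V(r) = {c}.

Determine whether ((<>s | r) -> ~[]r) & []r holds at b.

Yes

At b: (<>s | r) -> ~[]r is true, []r is true, so ((<>s | r) -> ~[]r) & []r is true.
  At b: <>s | r is false, ~[]r is false, so (<>s | r) -> ~[]r is true.
    At b: <>s is false, r is false, so <>s | r is false.
      At b: no accessible worlds, so <>s is false.
    At b: []r is true, so ~[]r is false.
      At b: no accessible worlds, so []r holds vacuously.
  At b: no accessible worlds, so []r holds vacuously.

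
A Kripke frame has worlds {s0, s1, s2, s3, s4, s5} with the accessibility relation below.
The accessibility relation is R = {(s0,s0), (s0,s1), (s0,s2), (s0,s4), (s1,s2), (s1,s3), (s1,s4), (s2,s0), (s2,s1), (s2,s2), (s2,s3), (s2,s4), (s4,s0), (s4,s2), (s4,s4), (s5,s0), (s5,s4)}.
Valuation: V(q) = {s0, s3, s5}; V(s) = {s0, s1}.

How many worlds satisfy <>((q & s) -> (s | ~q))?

5

Let φ = <>((q & s) -> (s | ~q)). Evaluate φ at each world:
  s0 (successors {s0, s1, s2, s4}): φ is true.
  s1 (successors {s2, s3, s4}): φ is true.
  s2 (successors {s0, s1, s2, s3, s4}): φ is true.
  s3 (successors ∅): φ is false.
  s4 (successors {s0, s2, s4}): φ is true.
  s5 (successors {s0, s4}): φ is true.
For instance, at s4:
  At s4: <>((q & s) -> (s | ~q)) requires (q & s) -> (s | ~q) at some successor in {s0, s2, s4}.
    (q & s) -> (s | ~q) holds at s0, so <>((q & s) -> (s | ~q)) is true at s4.
Satisfying worlds: {s0, s1, s2, s4, s5}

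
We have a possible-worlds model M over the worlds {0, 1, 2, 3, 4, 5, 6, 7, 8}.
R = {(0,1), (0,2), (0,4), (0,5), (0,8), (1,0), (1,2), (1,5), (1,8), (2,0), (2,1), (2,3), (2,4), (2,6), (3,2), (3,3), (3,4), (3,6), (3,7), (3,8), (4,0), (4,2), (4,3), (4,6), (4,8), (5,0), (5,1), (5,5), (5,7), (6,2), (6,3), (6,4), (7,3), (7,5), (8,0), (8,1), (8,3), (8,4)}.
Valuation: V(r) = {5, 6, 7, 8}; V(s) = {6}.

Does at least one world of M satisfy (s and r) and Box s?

No

Let φ = (s and r) and Box s. Evaluate φ at each world:
  0 (successors {1, 2, 4, 5, 8}): φ is false.
  1 (successors {0, 2, 5, 8}): φ is false.
  2 (successors {0, 1, 3, 4, 6}): φ is false.
  3 (successors {2, 3, 4, 6, 7, 8}): φ is false.
  4 (successors {0, 2, 3, 6, 8}): φ is false.
  5 (successors {0, 1, 5, 7}): φ is false.
  6 (successors {2, 3, 4}): φ is false.
  7 (successors {3, 5}): φ is false.
  8 (successors {0, 1, 3, 4}): φ is false.
For instance, at 7:
  At 7: s and r is false, Box s is false, so (s and r) and Box s is false.
    At 7: Box s requires s at every successor {3, 5}.
      s fails at 3, so Box s is false at 7.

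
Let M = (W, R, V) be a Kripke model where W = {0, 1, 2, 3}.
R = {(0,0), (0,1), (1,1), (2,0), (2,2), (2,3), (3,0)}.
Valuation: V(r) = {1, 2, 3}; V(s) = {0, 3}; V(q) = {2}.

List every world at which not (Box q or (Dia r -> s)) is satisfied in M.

Let φ = not (Box q or (Dia r -> s)). Evaluate φ at each world:
  0 (successors {0, 1}): φ is false.
  1 (successors {1}): φ is true.
  2 (successors {0, 2, 3}): φ is true.
  3 (successors {0}): φ is false.
For instance, at 1:
  At 1: Box q or (Dia r -> s) is false, so not (Box q or (Dia r -> s)) is true.
    At 1: Box q is false, Dia r -> s is false, so Box q or (Dia r -> s) is false.
      At 1: Box q requires q at every successor {1}.
        q fails at 1, so Box q is false at 1.
      At 1: Dia r is true, s is false, so Dia r -> s is false.
Satisfying worlds: {1, 2}

1, 2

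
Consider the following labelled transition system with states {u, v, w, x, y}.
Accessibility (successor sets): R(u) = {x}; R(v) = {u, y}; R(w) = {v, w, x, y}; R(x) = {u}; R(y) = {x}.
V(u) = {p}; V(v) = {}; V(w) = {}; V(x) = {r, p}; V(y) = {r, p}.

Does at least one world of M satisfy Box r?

Yes

Let φ = Box r. Evaluate φ at each world:
  u (successors {x}): φ is true.
  v (successors {u, y}): φ is false.
  w (successors {v, w, x, y}): φ is false.
  x (successors {u}): φ is false.
  y (successors {x}): φ is true.
Detail at u (witness):
  At u: Box r requires r at every successor {x}.
    At x: r is true.
  So Box r is true at u.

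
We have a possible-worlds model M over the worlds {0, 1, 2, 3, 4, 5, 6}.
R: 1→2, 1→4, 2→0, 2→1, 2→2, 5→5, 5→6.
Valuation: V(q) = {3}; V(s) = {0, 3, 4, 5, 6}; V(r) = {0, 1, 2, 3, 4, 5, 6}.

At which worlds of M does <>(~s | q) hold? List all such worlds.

Let φ = <>(~s | q). Evaluate φ at each world:
  0 (successors ∅): φ is false.
  1 (successors {2, 4}): φ is true.
  2 (successors {0, 1, 2}): φ is true.
  3 (successors ∅): φ is false.
  4 (successors ∅): φ is false.
  5 (successors {5, 6}): φ is false.
  6 (successors ∅): φ is false.
For instance, at 5:
  At 5: <>(~s | q) requires ~s | q at some successor in {5, 6}.
    At 5: ~s | q is false.
    At 6: ~s | q is false.
  So <>(~s | q) is false at 5.
Satisfying worlds: {1, 2}

1, 2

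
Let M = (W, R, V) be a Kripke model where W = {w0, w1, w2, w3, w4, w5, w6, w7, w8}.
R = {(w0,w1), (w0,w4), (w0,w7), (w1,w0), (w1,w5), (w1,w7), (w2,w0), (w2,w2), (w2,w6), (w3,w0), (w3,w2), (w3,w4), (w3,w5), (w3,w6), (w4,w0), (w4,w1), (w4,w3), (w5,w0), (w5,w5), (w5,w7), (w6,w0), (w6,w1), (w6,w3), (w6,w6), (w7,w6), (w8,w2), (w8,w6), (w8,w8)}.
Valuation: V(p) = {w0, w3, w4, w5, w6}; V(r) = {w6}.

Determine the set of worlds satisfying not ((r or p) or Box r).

w1, w2, w8

Recall that Box ψ holds at a world iff ψ holds at every accessible world, and Dia ψ holds iff ψ holds at some accessible world.
Let φ = not ((r or p) or Box r). Evaluate φ at each world:
  w0 (successors {w1, w4, w7}): φ is false.
  w1 (successors {w0, w5, w7}): φ is true.
  w2 (successors {w0, w2, w6}): φ is true.
  w3 (successors {w0, w2, w4, w5, w6}): φ is false.
  w4 (successors {w0, w1, w3}): φ is false.
  w5 (successors {w0, w5, w7}): φ is false.
  w6 (successors {w0, w1, w3, w6}): φ is false.
  w7 (successors {w6}): φ is false.
  w8 (successors {w2, w6, w8}): φ is true.
For instance, at w6:
  At w6: (r or p) or Box r is true, so not ((r or p) or Box r) is false.
    At w6: r or p is true, Box r is false, so (r or p) or Box r is true.
      At w6: Box r requires r at every successor {w0, w1, w3, w6}.
        r fails at w0, so Box r is false at w6.
Satisfying worlds: {w1, w2, w8}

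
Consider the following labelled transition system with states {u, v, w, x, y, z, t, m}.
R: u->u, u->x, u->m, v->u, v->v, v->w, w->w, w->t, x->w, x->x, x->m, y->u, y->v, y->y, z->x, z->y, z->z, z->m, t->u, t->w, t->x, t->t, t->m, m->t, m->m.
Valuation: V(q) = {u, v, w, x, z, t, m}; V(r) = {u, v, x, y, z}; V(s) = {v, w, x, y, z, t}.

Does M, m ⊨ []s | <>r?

Recall that []ψ holds at a world iff ψ holds at every accessible world, and <>ψ holds iff ψ holds at some accessible world.
At m: []s is false, <>r is false, so []s | <>r is false.
  At m: []s requires s at every successor {t, m}.
    s fails at m, so []s is false at m.
  At m: <>r requires r at some successor in {t, m}.
    At t: r is false.
    At m: r is false.
  So <>r is false at m.

No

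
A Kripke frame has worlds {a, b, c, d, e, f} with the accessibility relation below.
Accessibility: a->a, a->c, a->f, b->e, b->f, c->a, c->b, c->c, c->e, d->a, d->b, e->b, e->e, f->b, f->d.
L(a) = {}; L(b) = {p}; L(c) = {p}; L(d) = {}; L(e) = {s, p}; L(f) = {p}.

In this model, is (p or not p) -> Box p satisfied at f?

At f: p or not p is true, Box p is false, so (p or not p) -> Box p is false.
  At f: Box p requires p at every successor {b, d}.
    p fails at d, so Box p is false at f.

No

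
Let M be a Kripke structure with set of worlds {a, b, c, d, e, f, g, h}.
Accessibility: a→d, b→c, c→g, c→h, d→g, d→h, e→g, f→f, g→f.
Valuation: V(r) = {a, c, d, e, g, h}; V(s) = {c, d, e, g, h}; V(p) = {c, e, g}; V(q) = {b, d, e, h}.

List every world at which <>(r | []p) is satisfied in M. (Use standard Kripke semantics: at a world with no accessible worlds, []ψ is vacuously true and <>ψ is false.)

Let φ = <>(r | []p). Evaluate φ at each world:
  a (successors {d}): φ is true.
  b (successors {c}): φ is true.
  c (successors {g, h}): φ is true.
  d (successors {g, h}): φ is true.
  e (successors {g}): φ is true.
  f (successors {f}): φ is false.
  g (successors {f}): φ is false.
  h (successors ∅): φ is false.
For instance, at c:
  At c: <>(r | []p) requires r | []p at some successor in {g, h}.
    r | []p holds at g, so <>(r | []p) is true at c.
      At g: r is true, []p is false, so r | []p is true.
Satisfying worlds: {a, b, c, d, e}

a, b, c, d, e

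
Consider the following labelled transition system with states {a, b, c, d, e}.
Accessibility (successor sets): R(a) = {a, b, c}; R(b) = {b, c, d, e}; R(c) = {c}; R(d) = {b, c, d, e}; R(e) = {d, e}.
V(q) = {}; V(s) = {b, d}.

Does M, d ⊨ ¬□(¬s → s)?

Recall that □ψ holds at a world iff ψ holds at every accessible world, and ◇ψ holds iff ψ holds at some accessible world.
At d: □(¬s → s) is false, so ¬□(¬s → s) is true.
  At d: □(¬s → s) requires ¬s → s at every successor {b, c, d, e}.
    ¬s → s fails at c, so □(¬s → s) is false at d.

Yes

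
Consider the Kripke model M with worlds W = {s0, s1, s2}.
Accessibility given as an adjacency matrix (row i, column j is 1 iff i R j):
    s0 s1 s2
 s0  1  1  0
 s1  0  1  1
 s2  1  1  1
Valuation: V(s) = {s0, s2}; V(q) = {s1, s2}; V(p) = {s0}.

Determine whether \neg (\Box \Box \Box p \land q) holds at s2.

At s2: \Box \Box \Box p \land q is false, so \neg (\Box \Box \Box p \land q) is true.
  At s2: \Box \Box \Box p is false, q is true, so \Box \Box \Box p \land q is false.
    At s2: \Box \Box \Box p requires \Box \Box p at every successor {s0, s1, s2}.
      \Box \Box p fails at s0, so \Box \Box \Box p is false at s2.

Yes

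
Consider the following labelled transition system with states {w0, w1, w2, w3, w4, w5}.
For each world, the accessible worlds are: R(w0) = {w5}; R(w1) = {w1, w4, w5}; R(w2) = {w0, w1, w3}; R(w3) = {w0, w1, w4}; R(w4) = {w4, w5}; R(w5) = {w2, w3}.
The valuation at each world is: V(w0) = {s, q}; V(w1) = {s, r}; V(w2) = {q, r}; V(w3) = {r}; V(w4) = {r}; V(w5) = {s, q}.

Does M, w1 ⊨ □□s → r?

Recall that □ψ holds at a world iff ψ holds at every accessible world, and ◇ψ holds iff ψ holds at some accessible world.
At w1: □□s is false, r is true, so □□s → r is true.
  At w1: □□s requires □s at every successor {w1, w4, w5}.
    □s fails at w1, so □□s is false at w1.
      At w1: □s requires s at every successor {w1, w4, w5}.
        s fails at w4, so □s is false at w1.

Yes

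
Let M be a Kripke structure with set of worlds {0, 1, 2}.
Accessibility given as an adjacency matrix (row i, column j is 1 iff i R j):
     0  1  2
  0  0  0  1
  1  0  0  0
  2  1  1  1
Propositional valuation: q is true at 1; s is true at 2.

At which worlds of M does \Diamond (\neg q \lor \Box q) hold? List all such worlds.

Recall that \Box ψ holds at a world iff ψ holds at every accessible world, and \Diamond ψ holds iff ψ holds at some accessible world.
Let φ = \Diamond (\neg q \lor \Box q). Evaluate φ at each world:
  0 (successors {2}): φ is true.
  1 (successors ∅): φ is false.
  2 (successors {0, 1, 2}): φ is true.
For instance, at 0:
  At 0: \Diamond (\neg q \lor \Box q) requires \neg q \lor \Box q at some successor in {2}.
    \neg q \lor \Box q holds at 2, so \Diamond (\neg q \lor \Box q) is true at 0.
      At 2: \neg q is true, \Box q is false, so \neg q \lor \Box q is true.
Satisfying worlds: {0, 2}

0, 2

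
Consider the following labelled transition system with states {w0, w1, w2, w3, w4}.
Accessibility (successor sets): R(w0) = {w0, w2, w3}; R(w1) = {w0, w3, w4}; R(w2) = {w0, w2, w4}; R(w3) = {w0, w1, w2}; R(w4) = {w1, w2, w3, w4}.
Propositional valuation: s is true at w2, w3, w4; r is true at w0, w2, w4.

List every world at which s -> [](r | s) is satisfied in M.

Recall that []ψ holds at a world iff ψ holds at every accessible world, and <>ψ holds iff ψ holds at some accessible world.
Let φ = s -> [](r | s). Evaluate φ at each world:
  w0 (successors {w0, w2, w3}): φ is true.
  w1 (successors {w0, w3, w4}): φ is true.
  w2 (successors {w0, w2, w4}): φ is true.
  w3 (successors {w0, w1, w2}): φ is false.
  w4 (successors {w1, w2, w3, w4}): φ is false.
For instance, at w3:
  At w3: s is true, [](r | s) is false, so s -> [](r | s) is false.
    At w3: [](r | s) requires r | s at every successor {w0, w1, w2}.
      r | s fails at w1, so [](r | s) is false at w3.
Satisfying worlds: {w0, w1, w2}

w0, w1, w2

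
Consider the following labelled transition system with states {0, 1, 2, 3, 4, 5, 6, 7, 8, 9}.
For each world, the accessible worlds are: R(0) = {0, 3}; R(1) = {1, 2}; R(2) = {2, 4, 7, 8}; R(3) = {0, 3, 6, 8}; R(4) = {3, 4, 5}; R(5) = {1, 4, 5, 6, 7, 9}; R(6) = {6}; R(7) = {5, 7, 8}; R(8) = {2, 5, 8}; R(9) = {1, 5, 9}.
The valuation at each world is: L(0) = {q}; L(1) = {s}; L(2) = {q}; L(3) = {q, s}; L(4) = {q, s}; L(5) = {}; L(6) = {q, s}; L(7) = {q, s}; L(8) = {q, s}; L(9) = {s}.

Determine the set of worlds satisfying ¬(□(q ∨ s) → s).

0, 2

Let φ = ¬(□(q ∨ s) → s). Evaluate φ at each world:
  0 (successors {0, 3}): φ is true.
  1 (successors {1, 2}): φ is false.
  2 (successors {2, 4, 7, 8}): φ is true.
  3 (successors {0, 3, 6, 8}): φ is false.
  4 (successors {3, 4, 5}): φ is false.
  5 (successors {1, 4, 5, 6, 7, 9}): φ is false.
  6 (successors {6}): φ is false.
  7 (successors {5, 7, 8}): φ is false.
  8 (successors {2, 5, 8}): φ is false.
  9 (successors {1, 5, 9}): φ is false.
For instance, at 2:
  At 2: □(q ∨ s) → s is false, so ¬(□(q ∨ s) → s) is true.
    At 2: □(q ∨ s) is true, s is false, so □(q ∨ s) → s is false.
      At 2: □(q ∨ s) requires q ∨ s at every successor {2, 4, 7, 8}.
        At 2: q ∨ s is true.
        At 4: q ∨ s is true.
        At 7: q ∨ s is true.
        At 8: q ∨ s is true.
      So □(q ∨ s) is true at 2.
Satisfying worlds: {0, 2}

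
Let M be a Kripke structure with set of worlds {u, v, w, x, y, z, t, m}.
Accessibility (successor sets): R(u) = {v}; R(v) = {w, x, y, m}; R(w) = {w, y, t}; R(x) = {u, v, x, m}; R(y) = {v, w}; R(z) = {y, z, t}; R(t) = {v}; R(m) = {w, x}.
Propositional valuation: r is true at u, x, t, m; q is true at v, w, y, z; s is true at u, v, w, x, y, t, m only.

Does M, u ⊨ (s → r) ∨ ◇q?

Yes

Recall that ◇ψ holds at a world iff ψ holds at some accessible world.
At u: s → r is true, ◇q is true, so (s → r) ∨ ◇q is true.
  At u: ◇q requires q at some successor in {v}.
    q holds at v, so ◇q is true at u.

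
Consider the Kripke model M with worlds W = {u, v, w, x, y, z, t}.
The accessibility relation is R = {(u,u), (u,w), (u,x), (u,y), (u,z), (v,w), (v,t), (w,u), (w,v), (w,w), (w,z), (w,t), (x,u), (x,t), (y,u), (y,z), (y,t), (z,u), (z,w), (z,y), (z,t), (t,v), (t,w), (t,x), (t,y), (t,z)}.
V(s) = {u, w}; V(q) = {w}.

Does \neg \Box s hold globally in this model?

Recall that \Box ψ holds at a world iff ψ holds at every accessible world, and \Diamond ψ holds iff ψ holds at some accessible world.
Let φ = \neg \Box s. Evaluate φ at each world:
  u (successors {u, w, x, y, z}): φ is true.
  v (successors {w, t}): φ is true.
  w (successors {u, v, w, z, t}): φ is true.
  x (successors {u, t}): φ is true.
  y (successors {u, z, t}): φ is true.
  z (successors {u, w, y, t}): φ is true.
  t (successors {v, w, x, y, z}): φ is true.
For instance, at t:
  At t: \Box s is false, so \neg \Box s is true.
    At t: \Box s requires s at every successor {v, w, x, y, z}.
      s fails at v, so \Box s is false at t.

Yes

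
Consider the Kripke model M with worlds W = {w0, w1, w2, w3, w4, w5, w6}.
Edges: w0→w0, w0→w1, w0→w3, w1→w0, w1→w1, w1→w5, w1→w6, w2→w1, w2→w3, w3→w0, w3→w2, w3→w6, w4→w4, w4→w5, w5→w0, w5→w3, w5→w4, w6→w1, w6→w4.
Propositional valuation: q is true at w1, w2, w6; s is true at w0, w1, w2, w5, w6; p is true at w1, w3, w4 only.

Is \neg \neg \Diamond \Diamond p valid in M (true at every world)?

Yes

Let φ = \neg \neg \Diamond \Diamond p. Evaluate φ at each world:
  w0 (successors {w0, w1, w3}): φ is true.
  w1 (successors {w0, w1, w5, w6}): φ is true.
  w2 (successors {w1, w3}): φ is true.
  w3 (successors {w0, w2, w6}): φ is true.
  w4 (successors {w4, w5}): φ is true.
  w5 (successors {w0, w3, w4}): φ is true.
  w6 (successors {w1, w4}): φ is true.
For instance, at w6:
  At w6: \neg \Diamond \Diamond p is false, so \neg \neg \Diamond \Diamond p is true.
    At w6: \Diamond \Diamond p is true, so \neg \Diamond \Diamond p is false.
      At w6: \Diamond \Diamond p requires \Diamond p at some successor in {w1, w4}.
        \Diamond p holds at w1, so \Diamond \Diamond p is true at w6.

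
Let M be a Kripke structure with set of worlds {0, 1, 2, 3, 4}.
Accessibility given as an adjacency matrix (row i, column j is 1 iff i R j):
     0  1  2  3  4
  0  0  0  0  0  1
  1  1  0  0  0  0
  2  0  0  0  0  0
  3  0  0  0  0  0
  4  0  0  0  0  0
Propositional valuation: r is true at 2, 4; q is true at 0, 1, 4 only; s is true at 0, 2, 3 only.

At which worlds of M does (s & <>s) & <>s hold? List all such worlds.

Recall that <>ψ holds at a world iff ψ holds at some accessible world.
Let φ = (s & <>s) & <>s. Evaluate φ at each world:
  0 (successors {4}): φ is false.
  1 (successors {0}): φ is false.
  2 (successors ∅): φ is false.
  3 (successors ∅): φ is false.
  4 (successors ∅): φ is false.
For instance, at 1:
  At 1: s & <>s is false, <>s is true, so (s & <>s) & <>s is false.
    At 1: s is false, <>s is true, so s & <>s is false.
      At 1: <>s requires s at some successor in {0}.
        s holds at 0, so <>s is true at 1.
    At 1: <>s requires s at some successor in {0}.
      s holds at 0, so <>s is true at 1.
Satisfying worlds: none.

none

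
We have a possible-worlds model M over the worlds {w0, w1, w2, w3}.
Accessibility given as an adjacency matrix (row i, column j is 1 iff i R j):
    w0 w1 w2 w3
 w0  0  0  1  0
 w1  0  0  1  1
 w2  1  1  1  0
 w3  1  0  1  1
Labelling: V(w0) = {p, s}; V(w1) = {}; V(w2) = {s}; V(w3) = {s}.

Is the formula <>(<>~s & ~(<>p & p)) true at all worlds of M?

Let φ = <>(<>~s & ~(<>p & p)). Evaluate φ at each world:
  w0 (successors {w2}): φ is true.
  w1 (successors {w2, w3}): φ is true.
  w2 (successors {w0, w1, w2}): φ is true.
  w3 (successors {w0, w2, w3}): φ is true.
For instance, at w3:
  At w3: <>(<>~s & ~(<>p & p)) requires <>~s & ~(<>p & p) at some successor in {w0, w2, w3}.
    <>~s & ~(<>p & p) holds at w2, so <>(<>~s & ~(<>p & p)) is true at w3.
      At w2: <>~s is true, ~(<>p & p) is true, so <>~s & ~(<>p & p) is true.

Yes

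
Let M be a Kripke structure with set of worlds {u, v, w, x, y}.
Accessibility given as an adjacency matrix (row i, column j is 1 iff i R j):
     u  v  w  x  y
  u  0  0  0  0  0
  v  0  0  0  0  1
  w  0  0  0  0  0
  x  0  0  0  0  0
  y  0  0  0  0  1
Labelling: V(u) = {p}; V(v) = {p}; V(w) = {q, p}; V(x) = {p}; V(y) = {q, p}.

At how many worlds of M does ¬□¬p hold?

2

Let φ = ¬□¬p. Evaluate φ at each world:
  u (successors ∅): φ is false.
  v (successors {y}): φ is true.
  w (successors ∅): φ is false.
  x (successors ∅): φ is false.
  y (successors {y}): φ is true.
For instance, at v:
  At v: □¬p is false, so ¬□¬p is true.
    At v: □¬p requires ¬p at every successor {y}.
      ¬p fails at y, so □¬p is false at v.
Satisfying worlds: {v, y}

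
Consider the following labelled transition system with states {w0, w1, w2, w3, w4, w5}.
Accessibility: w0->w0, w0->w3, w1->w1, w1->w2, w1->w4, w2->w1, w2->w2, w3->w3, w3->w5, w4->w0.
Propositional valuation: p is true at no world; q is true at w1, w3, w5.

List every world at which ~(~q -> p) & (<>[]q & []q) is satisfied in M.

Let φ = ~(~q -> p) & (<>[]q & []q). Evaluate φ at each world:
  w0 (successors {w0, w3}): φ is false.
  w1 (successors {w1, w2, w4}): φ is false.
  w2 (successors {w1, w2}): φ is false.
  w3 (successors {w3, w5}): φ is false.
  w4 (successors {w0}): φ is false.
  w5 (successors ∅): φ is false.
For instance, at w2:
  At w2: ~(~q -> p) is true, <>[]q & []q is false, so ~(~q -> p) & (<>[]q & []q) is false.
    At w2: <>[]q is false, []q is false, so <>[]q & []q is false.
      At w2: <>[]q requires []q at some successor in {w1, w2}.
        At w1: []q is false.
        At w2: []q is false.
      So <>[]q is false at w2.
      At w2: []q requires q at every successor {w1, w2}.
        q fails at w2, so []q is false at w2.
Satisfying worlds: none.

none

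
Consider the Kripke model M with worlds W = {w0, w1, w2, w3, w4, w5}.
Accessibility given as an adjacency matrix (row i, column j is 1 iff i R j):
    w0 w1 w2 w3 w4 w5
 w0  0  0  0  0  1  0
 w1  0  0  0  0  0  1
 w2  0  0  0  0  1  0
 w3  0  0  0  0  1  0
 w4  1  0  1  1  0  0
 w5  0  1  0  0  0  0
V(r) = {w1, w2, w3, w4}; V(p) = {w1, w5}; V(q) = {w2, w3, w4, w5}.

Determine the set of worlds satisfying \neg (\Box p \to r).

w5

Let φ = \neg (\Box p \to r). Evaluate φ at each world:
  w0 (successors {w4}): φ is false.
  w1 (successors {w5}): φ is false.
  w2 (successors {w4}): φ is false.
  w3 (successors {w4}): φ is false.
  w4 (successors {w0, w2, w3}): φ is false.
  w5 (successors {w1}): φ is true.
For instance, at w3:
  At w3: \Box p \to r is true, so \neg (\Box p \to r) is false.
    At w3: \Box p is false, r is true, so \Box p \to r is true.
      At w3: \Box p requires p at every successor {w4}.
        p fails at w4, so \Box p is false at w3.
Satisfying worlds: {w5}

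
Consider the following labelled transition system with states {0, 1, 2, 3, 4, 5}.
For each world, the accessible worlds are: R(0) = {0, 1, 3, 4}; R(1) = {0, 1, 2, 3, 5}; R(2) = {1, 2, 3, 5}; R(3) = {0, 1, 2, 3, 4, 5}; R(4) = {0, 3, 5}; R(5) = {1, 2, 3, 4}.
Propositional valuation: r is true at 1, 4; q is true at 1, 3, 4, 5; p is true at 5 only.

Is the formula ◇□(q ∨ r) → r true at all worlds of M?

Let φ = ◇□(q ∨ r) → r. Evaluate φ at each world:
  0 (successors {0, 1, 3, 4}): φ is true.
  1 (successors {0, 1, 2, 3, 5}): φ is true.
  2 (successors {1, 2, 3, 5}): φ is true.
  3 (successors {0, 1, 2, 3, 4, 5}): φ is true.
  4 (successors {0, 3, 5}): φ is true.
  5 (successors {1, 2, 3, 4}): φ is true.
For instance, at 4:
  At 4: ◇□(q ∨ r) is false, r is true, so ◇□(q ∨ r) → r is true.
    At 4: ◇□(q ∨ r) requires □(q ∨ r) at some successor in {0, 3, 5}.
      At 0: □(q ∨ r) is false.
      At 3: □(q ∨ r) is false.
      At 5: □(q ∨ r) is false.
    So ◇□(q ∨ r) is false at 4.

Yes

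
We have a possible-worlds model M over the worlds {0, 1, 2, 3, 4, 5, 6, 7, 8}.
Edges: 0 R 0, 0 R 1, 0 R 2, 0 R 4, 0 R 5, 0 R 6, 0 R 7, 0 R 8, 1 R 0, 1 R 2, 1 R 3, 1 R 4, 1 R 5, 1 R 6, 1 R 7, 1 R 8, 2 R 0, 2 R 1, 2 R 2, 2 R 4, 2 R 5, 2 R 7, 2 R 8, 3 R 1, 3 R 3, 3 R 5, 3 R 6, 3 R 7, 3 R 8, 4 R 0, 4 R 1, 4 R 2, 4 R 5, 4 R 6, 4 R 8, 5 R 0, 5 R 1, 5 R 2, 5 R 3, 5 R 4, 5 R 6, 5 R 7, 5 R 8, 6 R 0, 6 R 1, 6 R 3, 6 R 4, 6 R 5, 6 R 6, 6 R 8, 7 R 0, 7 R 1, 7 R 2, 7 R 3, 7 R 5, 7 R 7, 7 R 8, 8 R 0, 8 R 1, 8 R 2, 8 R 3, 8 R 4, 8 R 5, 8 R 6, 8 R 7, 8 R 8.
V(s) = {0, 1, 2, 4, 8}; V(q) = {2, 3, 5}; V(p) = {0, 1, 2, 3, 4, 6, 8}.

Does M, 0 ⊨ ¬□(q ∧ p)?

At 0: □(q ∧ p) is false, so ¬□(q ∧ p) is true.
  At 0: □(q ∧ p) requires q ∧ p at every successor {0, 1, 2, 4, 5, 6, 7, 8}.
    q ∧ p fails at 0, so □(q ∧ p) is false at 0.

Yes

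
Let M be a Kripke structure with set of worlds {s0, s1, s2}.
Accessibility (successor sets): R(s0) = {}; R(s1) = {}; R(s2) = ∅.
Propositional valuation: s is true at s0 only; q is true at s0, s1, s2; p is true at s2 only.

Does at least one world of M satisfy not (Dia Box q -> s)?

Recall that Box ψ holds at a world iff ψ holds at every accessible world, and Dia ψ holds iff ψ holds at some accessible world.
Let φ = not (Dia Box q -> s). Evaluate φ at each world:
  s0 (successors ∅): φ is false.
  s1 (successors ∅): φ is false.
  s2 (successors ∅): φ is false.
For instance, at s1:
  At s1: Dia Box q -> s is true, so not (Dia Box q -> s) is false.
    At s1: Dia Box q is false, s is false, so Dia Box q -> s is true.
      At s1: no accessible worlds, so Dia Box q is false.

No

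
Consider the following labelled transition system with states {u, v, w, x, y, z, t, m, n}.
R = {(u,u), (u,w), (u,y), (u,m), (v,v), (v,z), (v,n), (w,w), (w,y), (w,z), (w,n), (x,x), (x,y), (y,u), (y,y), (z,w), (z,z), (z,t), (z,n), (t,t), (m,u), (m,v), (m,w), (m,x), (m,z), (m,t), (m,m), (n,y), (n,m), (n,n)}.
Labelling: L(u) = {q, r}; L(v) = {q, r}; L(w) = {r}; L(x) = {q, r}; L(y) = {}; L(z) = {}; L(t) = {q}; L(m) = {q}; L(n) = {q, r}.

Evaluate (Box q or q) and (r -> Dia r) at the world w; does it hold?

No

Recall that Box ψ holds at a world iff ψ holds at every accessible world, and Dia ψ holds iff ψ holds at some accessible world.
At w: Box q or q is false, r -> Dia r is true, so (Box q or q) and (r -> Dia r) is false.
  At w: Box q is false, q is false, so Box q or q is false.
    At w: Box q requires q at every successor {w, y, z, n}.
      q fails at w, so Box q is false at w.
  At w: r is true, Dia r is true, so r -> Dia r is true.
    At w: Dia r requires r at some successor in {w, y, z, n}.
      r holds at w, so Dia r is true at w.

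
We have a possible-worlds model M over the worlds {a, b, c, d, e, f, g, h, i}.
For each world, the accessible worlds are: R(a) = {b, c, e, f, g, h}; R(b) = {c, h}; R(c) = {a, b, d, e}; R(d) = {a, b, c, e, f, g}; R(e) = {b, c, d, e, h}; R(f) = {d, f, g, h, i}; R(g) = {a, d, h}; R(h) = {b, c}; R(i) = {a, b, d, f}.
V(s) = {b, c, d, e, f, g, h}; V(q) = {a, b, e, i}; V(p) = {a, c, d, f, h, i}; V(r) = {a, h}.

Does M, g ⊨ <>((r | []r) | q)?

At g: <>((r | []r) | q) requires (r | []r) | q at some successor in {a, d, h}.
  (r | []r) | q holds at a, so <>((r | []r) | q) is true at g.
    At a: r | []r is true, q is true, so (r | []r) | q is true.
      At a: r is true, []r is false, so r | []r is true.

Yes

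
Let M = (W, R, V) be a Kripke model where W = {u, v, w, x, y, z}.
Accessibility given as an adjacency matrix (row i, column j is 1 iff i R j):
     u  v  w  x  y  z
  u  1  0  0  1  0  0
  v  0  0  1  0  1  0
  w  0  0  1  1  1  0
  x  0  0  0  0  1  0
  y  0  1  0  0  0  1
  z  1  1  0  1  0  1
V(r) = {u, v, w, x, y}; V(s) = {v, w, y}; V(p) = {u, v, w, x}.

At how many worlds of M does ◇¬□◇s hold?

Let φ = ◇¬□◇s. Evaluate φ at each world:
  u (successors {u, x}): φ is true.
  v (successors {w, y}): φ is false.
  w (successors {w, x, y}): φ is false.
  x (successors {y}): φ is false.
  y (successors {v, z}): φ is true.
  z (successors {u, v, x, z}): φ is true.
For instance, at y:
  At y: ◇¬□◇s requires ¬□◇s at some successor in {v, z}.
    ¬□◇s holds at z, so ◇¬□◇s is true at y.
      At z: □◇s is false, so ¬□◇s is true.
Satisfying worlds: {u, y, z}

3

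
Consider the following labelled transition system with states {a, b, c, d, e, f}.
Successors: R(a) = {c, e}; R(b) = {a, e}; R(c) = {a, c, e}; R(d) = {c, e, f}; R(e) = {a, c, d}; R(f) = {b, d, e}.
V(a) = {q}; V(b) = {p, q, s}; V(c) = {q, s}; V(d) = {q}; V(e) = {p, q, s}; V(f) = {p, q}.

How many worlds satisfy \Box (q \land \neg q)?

Let φ = \Box (q \land \neg q). Evaluate φ at each world:
  a (successors {c, e}): φ is false.
  b (successors {a, e}): φ is false.
  c (successors {a, c, e}): φ is false.
  d (successors {c, e, f}): φ is false.
  e (successors {a, c, d}): φ is false.
  f (successors {b, d, e}): φ is false.
For instance, at b:
  At b: \Box (q \land \neg q) requires q \land \neg q at every successor {a, e}.
    q \land \neg q fails at a, so \Box (q \land \neg q) is false at b.
Satisfying worlds: none.

0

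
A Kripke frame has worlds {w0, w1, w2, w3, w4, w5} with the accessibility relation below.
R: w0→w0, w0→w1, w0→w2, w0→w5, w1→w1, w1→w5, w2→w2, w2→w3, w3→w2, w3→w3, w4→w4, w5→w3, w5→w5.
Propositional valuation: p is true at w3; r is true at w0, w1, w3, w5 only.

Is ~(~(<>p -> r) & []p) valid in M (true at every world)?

Let φ = ~(~(<>p -> r) & []p). Evaluate φ at each world:
  w0 (successors {w0, w1, w2, w5}): φ is true.
  w1 (successors {w1, w5}): φ is true.
  w2 (successors {w2, w3}): φ is true.
  w3 (successors {w2, w3}): φ is true.
  w4 (successors {w4}): φ is true.
  w5 (successors {w3, w5}): φ is true.
For instance, at w0:
  At w0: ~(<>p -> r) & []p is false, so ~(~(<>p -> r) & []p) is true.
    At w0: ~(<>p -> r) is false, []p is false, so ~(<>p -> r) & []p is false.
      At w0: <>p -> r is true, so ~(<>p -> r) is false.
      At w0: []p requires p at every successor {w0, w1, w2, w5}.
        p fails at w0, so []p is false at w0.

Yes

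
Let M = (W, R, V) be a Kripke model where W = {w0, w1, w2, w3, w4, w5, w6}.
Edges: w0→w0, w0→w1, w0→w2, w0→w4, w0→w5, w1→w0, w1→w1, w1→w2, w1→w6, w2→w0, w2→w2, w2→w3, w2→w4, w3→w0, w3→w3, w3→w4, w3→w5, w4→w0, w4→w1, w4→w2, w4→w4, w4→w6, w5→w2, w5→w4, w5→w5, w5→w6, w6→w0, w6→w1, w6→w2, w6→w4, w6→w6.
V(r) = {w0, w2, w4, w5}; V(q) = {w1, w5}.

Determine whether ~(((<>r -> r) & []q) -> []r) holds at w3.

At w3: ((<>r -> r) & []q) -> []r is true, so ~(((<>r -> r) & []q) -> []r) is false.
  At w3: (<>r -> r) & []q is false, []r is false, so ((<>r -> r) & []q) -> []r is true.
    At w3: <>r -> r is false, []q is false, so (<>r -> r) & []q is false.
      At w3: <>r is true, r is false, so <>r -> r is false.
      At w3: []q requires q at every successor {w0, w3, w4, w5}.
        q fails at w0, so []q is false at w3.
    At w3: []r requires r at every successor {w0, w3, w4, w5}.
      r fails at w3, so []r is false at w3.

No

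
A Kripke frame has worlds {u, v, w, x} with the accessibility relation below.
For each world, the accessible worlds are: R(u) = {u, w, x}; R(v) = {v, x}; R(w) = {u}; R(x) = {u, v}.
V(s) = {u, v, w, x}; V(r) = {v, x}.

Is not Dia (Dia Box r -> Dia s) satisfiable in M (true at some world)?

No

Recall that Box ψ holds at a world iff ψ holds at every accessible world, and Dia ψ holds iff ψ holds at some accessible world.
Let φ = not Dia (Dia Box r -> Dia s). Evaluate φ at each world:
  u (successors {u, w, x}): φ is false.
  v (successors {v, x}): φ is false.
  w (successors {u}): φ is false.
  x (successors {u, v}): φ is false.
For instance, at u:
  At u: Dia (Dia Box r -> Dia s) is true, so not Dia (Dia Box r -> Dia s) is false.
    At u: Dia (Dia Box r -> Dia s) requires Dia Box r -> Dia s at some successor in {u, w, x}.
      Dia Box r -> Dia s holds at u, so Dia (Dia Box r -> Dia s) is true at u.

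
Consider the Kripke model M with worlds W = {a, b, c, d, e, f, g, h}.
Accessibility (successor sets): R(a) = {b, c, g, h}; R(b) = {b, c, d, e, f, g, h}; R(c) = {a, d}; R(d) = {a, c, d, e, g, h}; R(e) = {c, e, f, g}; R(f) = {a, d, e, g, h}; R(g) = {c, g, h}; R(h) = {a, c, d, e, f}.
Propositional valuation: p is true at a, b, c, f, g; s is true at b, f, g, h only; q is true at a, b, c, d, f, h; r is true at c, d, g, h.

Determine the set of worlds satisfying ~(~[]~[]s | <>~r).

g

Let φ = ~(~[]~[]s | <>~r). Evaluate φ at each world:
  a (successors {b, c, g, h}): φ is false.
  b (successors {b, c, d, e, f, g, h}): φ is false.
  c (successors {a, d}): φ is false.
  d (successors {a, c, d, e, g, h}): φ is false.
  e (successors {c, e, f, g}): φ is false.
  f (successors {a, d, e, g, h}): φ is false.
  g (successors {c, g, h}): φ is true.
  h (successors {a, c, d, e, f}): φ is false.
For instance, at e:
  At e: ~[]~[]s | <>~r is true, so ~(~[]~[]s | <>~r) is false.
    At e: ~[]~[]s is false, <>~r is true, so ~[]~[]s | <>~r is true.
      At e: []~[]s is true, so ~[]~[]s is false.
      At e: <>~r requires ~r at some successor in {c, e, f, g}.
        ~r holds at e, so <>~r is true at e.
Satisfying worlds: {g}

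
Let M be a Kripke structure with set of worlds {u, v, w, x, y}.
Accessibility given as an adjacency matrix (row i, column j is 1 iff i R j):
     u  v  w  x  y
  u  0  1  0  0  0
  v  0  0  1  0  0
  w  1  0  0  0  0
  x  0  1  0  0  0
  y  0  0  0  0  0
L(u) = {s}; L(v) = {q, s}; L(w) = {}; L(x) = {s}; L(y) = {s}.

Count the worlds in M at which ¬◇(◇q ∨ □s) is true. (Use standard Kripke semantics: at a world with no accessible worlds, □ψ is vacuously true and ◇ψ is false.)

Let φ = ¬◇(◇q ∨ □s). Evaluate φ at each world:
  u (successors {v}): φ is true.
  v (successors {w}): φ is false.
  w (successors {u}): φ is false.
  x (successors {v}): φ is true.
  y (successors ∅): φ is true.
For instance, at w:
  At w: ◇(◇q ∨ □s) is true, so ¬◇(◇q ∨ □s) is false.
    At w: ◇(◇q ∨ □s) requires ◇q ∨ □s at some successor in {u}.
      ◇q ∨ □s holds at u, so ◇(◇q ∨ □s) is true at w.
Satisfying worlds: {u, x, y}

3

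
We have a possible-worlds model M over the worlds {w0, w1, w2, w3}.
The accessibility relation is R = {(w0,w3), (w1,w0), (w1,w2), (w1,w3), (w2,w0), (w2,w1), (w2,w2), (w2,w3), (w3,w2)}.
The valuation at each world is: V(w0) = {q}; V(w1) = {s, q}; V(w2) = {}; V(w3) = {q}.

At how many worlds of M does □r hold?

Let φ = □r. Evaluate φ at each world:
  w0 (successors {w3}): φ is false.
  w1 (successors {w0, w2, w3}): φ is false.
  w2 (successors {w0, w1, w2, w3}): φ is false.
  w3 (successors {w2}): φ is false.
For instance, at w3:
  At w3: □r requires r at every successor {w2}.
    r fails at w2, so □r is false at w3.
Satisfying worlds: none.

0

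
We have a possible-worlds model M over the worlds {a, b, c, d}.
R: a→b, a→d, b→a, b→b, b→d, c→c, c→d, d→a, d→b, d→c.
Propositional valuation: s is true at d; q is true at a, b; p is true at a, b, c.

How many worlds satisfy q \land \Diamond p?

2

Recall that \Diamond ψ holds at a world iff ψ holds at some accessible world.
Let φ = q \land \Diamond p. Evaluate φ at each world:
  a (successors {b, d}): φ is true.
  b (successors {a, b, d}): φ is true.
  c (successors {c, d}): φ is false.
  d (successors {a, b, c}): φ is false.
For instance, at b:
  At b: q is true, \Diamond p is true, so q \land \Diamond p is true.
    At b: \Diamond p requires p at some successor in {a, b, d}.
      p holds at a, so \Diamond p is true at b.
Satisfying worlds: {a, b}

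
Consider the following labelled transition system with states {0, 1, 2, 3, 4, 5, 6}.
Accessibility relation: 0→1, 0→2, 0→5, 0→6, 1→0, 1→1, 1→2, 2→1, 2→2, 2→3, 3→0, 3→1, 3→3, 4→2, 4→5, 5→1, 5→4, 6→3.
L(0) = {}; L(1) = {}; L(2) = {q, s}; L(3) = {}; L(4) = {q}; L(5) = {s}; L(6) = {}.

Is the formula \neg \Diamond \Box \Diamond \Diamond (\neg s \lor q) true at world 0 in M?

No

At 0: \Diamond \Box \Diamond \Diamond (\neg s \lor q) is true, so \neg \Diamond \Box \Diamond \Diamond (\neg s \lor q) is false.
  At 0: \Diamond \Box \Diamond \Diamond (\neg s \lor q) requires \Box \Diamond \Diamond (\neg s \lor q) at some successor in {1, 2, 5, 6}.
    \Box \Diamond \Diamond (\neg s \lor q) holds at 1, so \Diamond \Box \Diamond \Diamond (\neg s \lor q) is true at 0.
      At 1: \Box \Diamond \Diamond (\neg s \lor q) requires \Diamond \Diamond (\neg s \lor q) at every successor {0, 1, 2}.
        At 0: \Diamond \Diamond (\neg s \lor q) is true.
        At 1: \Diamond \Diamond (\neg s \lor q) is true.
        At 2: \Diamond \Diamond (\neg s \lor q) is true.
      So \Box \Diamond \Diamond (\neg s \lor q) is true at 1.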